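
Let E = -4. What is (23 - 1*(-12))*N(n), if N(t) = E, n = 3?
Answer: -140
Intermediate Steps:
N(t) = -4
(23 - 1*(-12))*N(n) = (23 - 1*(-12))*(-4) = (23 + 12)*(-4) = 35*(-4) = -140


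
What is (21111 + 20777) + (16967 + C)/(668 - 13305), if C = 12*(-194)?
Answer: 529324017/12637 ≈ 41887.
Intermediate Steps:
C = -2328
(21111 + 20777) + (16967 + C)/(668 - 13305) = (21111 + 20777) + (16967 - 2328)/(668 - 13305) = 41888 + 14639/(-12637) = 41888 + 14639*(-1/12637) = 41888 - 14639/12637 = 529324017/12637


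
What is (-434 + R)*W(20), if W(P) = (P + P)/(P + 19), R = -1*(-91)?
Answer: -13720/39 ≈ -351.79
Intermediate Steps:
R = 91
W(P) = 2*P/(19 + P) (W(P) = (2*P)/(19 + P) = 2*P/(19 + P))
(-434 + R)*W(20) = (-434 + 91)*(2*20/(19 + 20)) = -686*20/39 = -343*40/39 = -13720/39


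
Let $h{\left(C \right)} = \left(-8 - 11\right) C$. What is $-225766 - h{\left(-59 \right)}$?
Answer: $-226887$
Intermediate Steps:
$h{\left(C \right)} = - 19 C$
$-225766 - h{\left(-59 \right)} = -225766 - \left(-19\right) \left(-59\right) = -225766 - 1121 = -226887$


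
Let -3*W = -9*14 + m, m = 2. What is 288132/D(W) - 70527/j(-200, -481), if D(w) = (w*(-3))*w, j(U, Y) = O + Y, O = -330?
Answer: 95849499/3117484 ≈ 30.746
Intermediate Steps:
j(U, Y) = -330 + Y
W = 124/3 (W = -(-9*14 + 2)/3 = -(-126 + 2)/3 = -⅓*(-124) = 124/3 ≈ 41.333)
D(w) = -3*w² (D(w) = (-3*w)*w = -3*w²)
288132/D(W) - 70527/j(-200, -481) = 288132/((-3*(124/3)²)) - 70527/(-330 - 481) = 288132/((-3*15376/9)) - 70527/(-811) = 288132/(-15376/3) - 70527*(-1/811) = 288132*(-3/15376) + 70527/811 = -216099/3844 + 70527/811 = 95849499/3117484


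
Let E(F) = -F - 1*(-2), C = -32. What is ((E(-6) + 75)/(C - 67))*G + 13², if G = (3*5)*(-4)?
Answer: 7237/33 ≈ 219.30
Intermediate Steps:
E(F) = 2 - F (E(F) = -F + 2 = 2 - F)
G = -60 (G = 15*(-4) = -60)
((E(-6) + 75)/(C - 67))*G + 13² = (((2 - 1*(-6)) + 75)/(-32 - 67))*(-60) + 13² = (((2 + 6) + 75)/(-99))*(-60) + 169 = ((8 + 75)*(-1/99))*(-60) + 169 = (83*(-1/99))*(-60) + 169 = -83/99*(-60) + 169 = 1660/33 + 169 = 7237/33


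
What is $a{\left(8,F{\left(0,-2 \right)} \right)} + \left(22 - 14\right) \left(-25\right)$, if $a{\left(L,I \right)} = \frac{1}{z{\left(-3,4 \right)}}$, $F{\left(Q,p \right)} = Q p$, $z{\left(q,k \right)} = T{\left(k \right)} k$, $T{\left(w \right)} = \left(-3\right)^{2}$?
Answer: $- \frac{7199}{36} \approx -199.97$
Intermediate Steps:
$T{\left(w \right)} = 9$
$z{\left(q,k \right)} = 9 k$
$a{\left(L,I \right)} = \frac{1}{36}$ ($a{\left(L,I \right)} = \frac{1}{9 \cdot 4} = \frac{1}{36}$)
$a{\left(8,F{\left(0,-2 \right)} \right)} + \left(22 - 14\right) \left(-25\right) = \frac{1}{36} + \left(22 - 14\right) \left(-25\right) = \frac{1}{36} + 8 \left(-25\right) = \frac{1}{36} - 200 = - \frac{7199}{36}$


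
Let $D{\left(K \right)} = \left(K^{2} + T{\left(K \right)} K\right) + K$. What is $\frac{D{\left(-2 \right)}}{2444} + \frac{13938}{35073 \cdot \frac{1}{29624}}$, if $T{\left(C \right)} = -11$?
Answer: $\frac{84093896690}{7143201} \approx 11773.0$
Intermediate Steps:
$D{\left(K \right)} = K^{2} - 10 K$ ($D{\left(K \right)} = \left(K^{2} - 11 K\right) + K = K^{2} - 10 K$)
$\frac{D{\left(-2 \right)}}{2444} + \frac{13938}{35073 \cdot \frac{1}{29624}} = \frac{\left(-2\right) \left(-10 - 2\right)}{2444} + \frac{13938}{35073 \cdot \frac{1}{29624}} = \left(-2\right) \left(-12\right) \frac{1}{2444} + \frac{13938}{35073 \cdot \frac{1}{29624}} = 24 \cdot \frac{1}{2444} + \frac{13938}{\frac{35073}{29624}} = \frac{6}{611} + 13938 \cdot \frac{29624}{35073} = \frac{6}{611} + \frac{137633104}{11691} = \frac{84093896690}{7143201}$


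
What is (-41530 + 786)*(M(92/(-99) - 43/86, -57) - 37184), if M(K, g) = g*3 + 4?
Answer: 1521829144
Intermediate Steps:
M(K, g) = 4 + 3*g (M(K, g) = 3*g + 4 = 4 + 3*g)
(-41530 + 786)*(M(92/(-99) - 43/86, -57) - 37184) = (-41530 + 786)*((4 + 3*(-57)) - 37184) = -40744*((4 - 171) - 37184) = -40744*(-167 - 37184) = -40744*(-37351) = 1521829144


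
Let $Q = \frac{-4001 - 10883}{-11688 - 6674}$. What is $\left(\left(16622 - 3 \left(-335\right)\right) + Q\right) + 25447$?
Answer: $\frac{395469836}{9181} \approx 43075.0$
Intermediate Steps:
$Q = \frac{7442}{9181}$ ($Q = - \frac{14884}{-18362} = \left(-14884\right) \left(- \frac{1}{18362}\right) = \frac{7442}{9181} \approx 0.81059$)
$\left(\left(16622 - 3 \left(-335\right)\right) + Q\right) + 25447 = \left(\left(16622 - 3 \left(-335\right)\right) + \frac{7442}{9181}\right) + 25447 = \left(\left(16622 - -1005\right) + \frac{7442}{9181}\right) + 25447 = \left(\left(16622 + 1005\right) + \frac{7442}{9181}\right) + 25447 = \left(17627 + \frac{7442}{9181}\right) + 25447 = \frac{161840929}{9181} + 25447 = \frac{395469836}{9181}$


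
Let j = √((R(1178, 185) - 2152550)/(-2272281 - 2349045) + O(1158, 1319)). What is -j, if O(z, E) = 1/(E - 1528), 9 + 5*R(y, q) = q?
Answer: -2*√671956266279784695/2414642835 ≈ -0.67897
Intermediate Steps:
R(y, q) = -9/5 + q/5
O(z, E) = 1/(-1528 + E)
j = 2*√671956266279784695/2414642835 (j = √(((-9/5 + (⅕)*185) - 2152550)/(-2272281 - 2349045) + 1/(-1528 + 1319)) = √(((-9/5 + 37) - 2152550)/(-4621326) + 1/(-209)) = √((176/5 - 2152550)*(-1/4621326) - 1/209) = √(-10762574/5*(-1/4621326) - 1/209) = √(5381287/11553315 - 1/209) = √(1113135668/2414642835) = 2*√671956266279784695/2414642835 ≈ 0.67897)
-j = -2*√671956266279784695/2414642835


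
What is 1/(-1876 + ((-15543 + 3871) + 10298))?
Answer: -1/3250 ≈ -0.00030769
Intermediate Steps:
1/(-1876 + ((-15543 + 3871) + 10298)) = 1/(-1876 + (-11672 + 10298)) = 1/(-1876 - 1374) = 1/(-3250) = -1/3250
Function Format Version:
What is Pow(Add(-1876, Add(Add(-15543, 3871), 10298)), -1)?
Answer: Rational(-1, 3250) ≈ -0.00030769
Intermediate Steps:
Pow(Add(-1876, Add(Add(-15543, 3871), 10298)), -1) = Pow(Add(-1876, Add(-11672, 10298)), -1) = Pow(Add(-1876, -1374), -1) = Pow(-3250, -1) = Rational(-1, 3250)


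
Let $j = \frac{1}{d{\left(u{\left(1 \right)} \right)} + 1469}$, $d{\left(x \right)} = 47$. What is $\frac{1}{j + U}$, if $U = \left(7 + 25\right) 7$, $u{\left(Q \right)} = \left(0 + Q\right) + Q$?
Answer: $\frac{1516}{339585} \approx 0.0044643$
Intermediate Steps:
$u{\left(Q \right)} = 2 Q$ ($u{\left(Q \right)} = Q + Q = 2 Q$)
$U = 224$ ($U = 32 \cdot 7 = 224$)
$j = \frac{1}{1516}$ ($j = \frac{1}{47 + 1469} = \frac{1}{1516} \approx 0.00065963$)
$\frac{1}{j + U} = \frac{1}{\frac{1}{1516} + 224} = \frac{1}{\frac{339585}{1516}} = \frac{1516}{339585}$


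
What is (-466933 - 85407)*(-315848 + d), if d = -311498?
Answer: 346508289640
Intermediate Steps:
(-466933 - 85407)*(-315848 + d) = (-466933 - 85407)*(-315848 - 311498) = -552340*(-627346) = 346508289640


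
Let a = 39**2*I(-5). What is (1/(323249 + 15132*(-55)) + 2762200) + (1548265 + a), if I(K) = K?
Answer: 2190203071459/509011 ≈ 4.3029e+6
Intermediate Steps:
a = -7605 (a = 39**2*(-5) = 1521*(-5) = -7605)
(1/(323249 + 15132*(-55)) + 2762200) + (1548265 + a) = (1/(323249 + 15132*(-55)) + 2762200) + (1548265 - 7605) = (1/(323249 - 832260) + 2762200) + 1540660 = (1/(-509011) + 2762200) + 1540660 = (-1/509011 + 2762200) + 1540660 = 1405990184199/509011 + 1540660 = 2190203071459/509011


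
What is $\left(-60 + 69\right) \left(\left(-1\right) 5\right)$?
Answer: $-45$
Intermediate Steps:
$\left(-60 + 69\right) \left(\left(-1\right) 5\right) = 9 \left(-5\right) = -45$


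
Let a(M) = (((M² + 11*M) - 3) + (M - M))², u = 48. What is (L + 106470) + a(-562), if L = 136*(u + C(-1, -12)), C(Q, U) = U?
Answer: 95888807647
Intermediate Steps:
L = 4896 (L = 136*(48 - 12) = 136*36 = 4896)
a(M) = (-3 + M² + 11*M)² (a(M) = ((-3 + M² + 11*M) + 0)² = (-3 + M² + 11*M)²)
(L + 106470) + a(-562) = (4896 + 106470) + (-3 + (-562)² + 11*(-562))² = 111366 + (-3 + 315844 - 6182)² = 111366 + 309659² = 111366 + 95888696281 = 95888807647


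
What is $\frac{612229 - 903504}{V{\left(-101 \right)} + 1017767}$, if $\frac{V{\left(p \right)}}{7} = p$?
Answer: $- \frac{58255}{203412} \approx -0.28639$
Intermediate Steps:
$V{\left(p \right)} = 7 p$
$\frac{612229 - 903504}{V{\left(-101 \right)} + 1017767} = \frac{612229 - 903504}{7 \left(-101\right) + 1017767} = - \frac{291275}{-707 + 1017767} = - \frac{291275}{1017060} = \left(-291275\right) \frac{1}{1017060} = - \frac{58255}{203412}$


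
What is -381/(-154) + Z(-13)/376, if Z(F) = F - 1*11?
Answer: 17445/7238 ≈ 2.4102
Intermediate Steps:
Z(F) = -11 + F (Z(F) = F - 11 = -11 + F)
-381/(-154) + Z(-13)/376 = -381/(-154) + (-11 - 13)/376 = -381*(-1/154) - 24*1/376 = 381/154 - 3/47 = 17445/7238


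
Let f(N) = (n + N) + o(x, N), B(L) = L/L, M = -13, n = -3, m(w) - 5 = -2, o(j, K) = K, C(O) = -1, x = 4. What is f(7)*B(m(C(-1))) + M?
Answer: -2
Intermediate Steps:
m(w) = 3 (m(w) = 5 - 2 = 3)
B(L) = 1
f(N) = -3 + 2*N (f(N) = (-3 + N) + N = -3 + 2*N)
f(7)*B(m(C(-1))) + M = (-3 + 2*7)*1 - 13 = (-3 + 14)*1 - 13 = 11*1 - 13 = 11 - 13 = -2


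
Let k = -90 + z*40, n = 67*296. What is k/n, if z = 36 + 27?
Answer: 1215/9916 ≈ 0.12253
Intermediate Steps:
n = 19832
z = 63
k = 2430 (k = -90 + 63*40 = -90 + 2520 = 2430)
k/n = 2430/19832 = 2430*(1/19832) = 1215/9916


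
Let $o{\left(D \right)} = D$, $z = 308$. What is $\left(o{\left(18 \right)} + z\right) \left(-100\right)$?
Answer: $-32600$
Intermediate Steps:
$\left(o{\left(18 \right)} + z\right) \left(-100\right) = \left(18 + 308\right) \left(-100\right) = 326 \left(-100\right) = -32600$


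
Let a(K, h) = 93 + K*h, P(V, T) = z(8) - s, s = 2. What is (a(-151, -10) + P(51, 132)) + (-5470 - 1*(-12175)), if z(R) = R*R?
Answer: 8370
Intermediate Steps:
z(R) = R²
P(V, T) = 62 (P(V, T) = 8² - 1*2 = 64 - 2 = 62)
(a(-151, -10) + P(51, 132)) + (-5470 - 1*(-12175)) = ((93 - 151*(-10)) + 62) + (-5470 - 1*(-12175)) = ((93 + 1510) + 62) + (-5470 + 12175) = (1603 + 62) + 6705 = 1665 + 6705 = 8370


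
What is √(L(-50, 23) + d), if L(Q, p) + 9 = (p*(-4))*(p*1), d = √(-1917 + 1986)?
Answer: √(-2125 + √69) ≈ 46.008*I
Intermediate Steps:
d = √69 ≈ 8.3066
L(Q, p) = -9 - 4*p² (L(Q, p) = -9 + (p*(-4))*(p*1) = -9 + (-4*p)*p = -9 - 4*p²)
√(L(-50, 23) + d) = √((-9 - 4*23²) + √69) = √((-9 - 4*529) + √69) = √((-9 - 2116) + √69) = √(-2125 + √69)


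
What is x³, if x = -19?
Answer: -6859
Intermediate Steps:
x³ = (-19)³ = -6859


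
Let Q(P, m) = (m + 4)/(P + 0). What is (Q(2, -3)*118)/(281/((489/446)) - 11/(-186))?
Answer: 1788762/7772005 ≈ 0.23015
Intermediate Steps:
Q(P, m) = (4 + m)/P
(Q(2, -3)*118)/(281/((489/446)) - 11/(-186)) = (((4 - 3)/2)*118)/(281/((489/446)) - 11/(-186)) = (((½)*1)*118)/(281/((489*(1/446))) - 11*(-1/186)) = ((½)*118)/(281/(489/446) + 11/186) = 59/(281*(446/489) + 11/186) = 59/(125326/489 + 11/186) = 59/(7772005/30318) = 59*(30318/7772005) = 1788762/7772005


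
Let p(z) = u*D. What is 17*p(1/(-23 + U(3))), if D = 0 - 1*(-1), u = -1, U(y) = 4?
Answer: -17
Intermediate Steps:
D = 1 (D = 0 + 1 = 1)
p(z) = -1 (p(z) = -1*1 = -1)
17*p(1/(-23 + U(3))) = 17*(-1) = -17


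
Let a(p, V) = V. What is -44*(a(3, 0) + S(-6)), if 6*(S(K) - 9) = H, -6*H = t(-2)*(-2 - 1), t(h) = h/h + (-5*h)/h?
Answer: -1144/3 ≈ -381.33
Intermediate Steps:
t(h) = -4 (t(h) = 1 - 5 = -4)
H = -2 (H = -(-2)*(-2 - 1)/3 = -(-2)*(-3)/3 = -⅙*12 = -2)
S(K) = 26/3 (S(K) = 9 + (⅙)*(-2) = 9 - ⅓ = 26/3)
-44*(a(3, 0) + S(-6)) = -44*(0 + 26/3) = -44*26/3 = -1144/3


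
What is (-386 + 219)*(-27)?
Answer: 4509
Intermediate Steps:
(-386 + 219)*(-27) = -167*(-27) = 4509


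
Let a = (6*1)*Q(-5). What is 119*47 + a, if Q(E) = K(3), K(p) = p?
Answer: 5611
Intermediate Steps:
Q(E) = 3
a = 18 (a = (6*1)*3 = 6*3 = 18)
119*47 + a = 119*47 + 18 = 5593 + 18 = 5611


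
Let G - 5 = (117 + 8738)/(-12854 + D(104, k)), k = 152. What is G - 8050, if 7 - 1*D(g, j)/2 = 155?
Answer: -21160121/2630 ≈ -8045.7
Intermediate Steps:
D(g, j) = -296 (D(g, j) = 14 - 2*155 = 14 - 310 = -296)
G = 11379/2630 (G = 5 + (117 + 8738)/(-12854 - 296) = 5 + 8855/(-13150) = 5 + 8855*(-1/13150) = 5 - 1771/2630 = 11379/2630 ≈ 4.3266)
G - 8050 = 11379/2630 - 8050 = -21160121/2630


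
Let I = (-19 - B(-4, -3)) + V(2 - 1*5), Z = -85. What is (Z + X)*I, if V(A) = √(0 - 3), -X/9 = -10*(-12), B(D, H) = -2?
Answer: 19805 - 1165*I*√3 ≈ 19805.0 - 2017.8*I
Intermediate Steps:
X = -1080 (X = -(-90)*(-12) = -9*120 = -1080)
V(A) = I*√3 (V(A) = √(-3) = I*√3)
I = -17 + I*√3 (I = (-19 - 1*(-2)) + I*√3 = (-19 + 2) + I*√3 = -17 + I*√3 ≈ -17.0 + 1.732*I)
(Z + X)*I = (-85 - 1080)*(-17 + I*√3) = -1165*(-17 + I*√3) = 19805 - 1165*I*√3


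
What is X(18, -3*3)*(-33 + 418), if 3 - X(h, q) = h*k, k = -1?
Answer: 8085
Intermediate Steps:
X(h, q) = 3 + h (X(h, q) = 3 - h*(-1) = 3 - (-1)*h = 3 + h)
X(18, -3*3)*(-33 + 418) = (3 + 18)*(-33 + 418) = 21*385 = 8085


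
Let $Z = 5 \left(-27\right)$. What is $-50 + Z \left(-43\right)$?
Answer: $5755$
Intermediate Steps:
$Z = -135$
$-50 + Z \left(-43\right) = -50 - -5805 = -50 + 5805 = 5755$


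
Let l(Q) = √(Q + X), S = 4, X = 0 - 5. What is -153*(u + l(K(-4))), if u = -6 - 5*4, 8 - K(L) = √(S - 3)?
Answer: 3978 - 153*√2 ≈ 3761.6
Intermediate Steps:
X = -5
K(L) = 7 (K(L) = 8 - √(4 - 3) = 8 - √1 = 8 - 1*1 = 8 - 1 = 7)
l(Q) = √(-5 + Q) (l(Q) = √(Q - 5) = √(-5 + Q))
u = -26 (u = -6 - 20 = -26)
-153*(u + l(K(-4))) = -153*(-26 + √(-5 + 7)) = -153*(-26 + √2) = 3978 - 153*√2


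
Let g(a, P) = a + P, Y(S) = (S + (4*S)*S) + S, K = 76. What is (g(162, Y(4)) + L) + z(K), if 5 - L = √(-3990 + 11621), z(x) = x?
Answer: 315 - √7631 ≈ 227.64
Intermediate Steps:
Y(S) = 2*S + 4*S² (Y(S) = (S + 4*S²) + S = 2*S + 4*S²)
g(a, P) = P + a
L = 5 - √7631 (L = 5 - √(-3990 + 11621) = 5 - √7631 ≈ -82.356)
(g(162, Y(4)) + L) + z(K) = ((2*4*(1 + 2*4) + 162) + (5 - √7631)) + 76 = ((2*4*(1 + 8) + 162) + (5 - √7631)) + 76 = ((2*4*9 + 162) + (5 - √7631)) + 76 = ((72 + 162) + (5 - √7631)) + 76 = (234 + (5 - √7631)) + 76 = (239 - √7631) + 76 = 315 - √7631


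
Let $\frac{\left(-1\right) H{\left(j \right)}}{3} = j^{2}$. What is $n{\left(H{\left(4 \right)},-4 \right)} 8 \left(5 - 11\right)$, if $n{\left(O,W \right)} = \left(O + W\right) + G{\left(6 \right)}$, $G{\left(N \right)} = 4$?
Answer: $2304$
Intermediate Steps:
$H{\left(j \right)} = - 3 j^{2}$
$n{\left(O,W \right)} = 4 + O + W$ ($n{\left(O,W \right)} = \left(O + W\right) + 4 = 4 + O + W$)
$n{\left(H{\left(4 \right)},-4 \right)} 8 \left(5 - 11\right) = \left(4 - 3 \cdot 4^{2} - 4\right) 8 \left(5 - 11\right) = \left(4 - 48 - 4\right) 8 \left(5 - 11\right) = \left(4 - 48 - 4\right) 8 \left(-6\right) = \left(-48\right) 8 \left(-6\right) = \left(-384\right) \left(-6\right) = 2304$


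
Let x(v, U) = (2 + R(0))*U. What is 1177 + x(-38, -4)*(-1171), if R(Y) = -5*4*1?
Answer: -83135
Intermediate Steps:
R(Y) = -20 (R(Y) = -20*1 = -20)
x(v, U) = -18*U (x(v, U) = (2 - 20)*U = -18*U)
1177 + x(-38, -4)*(-1171) = 1177 - 18*(-4)*(-1171) = 1177 + 72*(-1171) = 1177 - 84312 = -83135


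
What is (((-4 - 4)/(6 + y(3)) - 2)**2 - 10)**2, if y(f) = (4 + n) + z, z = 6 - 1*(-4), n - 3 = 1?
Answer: 1681/81 ≈ 20.753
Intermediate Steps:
n = 4 (n = 3 + 1 = 4)
z = 10 (z = 6 + 4 = 10)
y(f) = 18 (y(f) = (4 + 4) + 10 = 8 + 10 = 18)
(((-4 - 4)/(6 + y(3)) - 2)**2 - 10)**2 = (((-4 - 4)/(6 + 18) - 2)**2 - 10)**2 = ((-8/24 - 2)**2 - 10)**2 = ((-8*1/24 - 2)**2 - 10)**2 = ((-1/3 - 2)**2 - 10)**2 = ((-7/3)**2 - 10)**2 = (49/9 - 10)**2 = (-41/9)**2 = 1681/81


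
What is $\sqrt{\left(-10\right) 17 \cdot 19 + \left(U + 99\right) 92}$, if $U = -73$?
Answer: $i \sqrt{838} \approx 28.948 i$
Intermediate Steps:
$\sqrt{\left(-10\right) 17 \cdot 19 + \left(U + 99\right) 92} = \sqrt{\left(-10\right) 17 \cdot 19 + \left(-73 + 99\right) 92} = \sqrt{\left(-170\right) 19 + 26 \cdot 92} = \sqrt{-3230 + 2392} = \sqrt{-838} = i \sqrt{838}$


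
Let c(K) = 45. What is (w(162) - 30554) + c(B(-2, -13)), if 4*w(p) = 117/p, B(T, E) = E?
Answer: -2196635/72 ≈ -30509.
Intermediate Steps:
w(p) = 117/(4*p) (w(p) = (117/p)/4 = 117/(4*p))
(w(162) - 30554) + c(B(-2, -13)) = ((117/4)/162 - 30554) + 45 = ((117/4)*(1/162) - 30554) + 45 = (13/72 - 30554) + 45 = -2199875/72 + 45 = -2196635/72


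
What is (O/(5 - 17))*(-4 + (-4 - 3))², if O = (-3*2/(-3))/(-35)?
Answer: 121/210 ≈ 0.57619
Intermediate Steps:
O = -2/35 (O = -6*(-⅓)*(-1/35) = 2*(-1/35) = -2/35 ≈ -0.057143)
(O/(5 - 17))*(-4 + (-4 - 3))² = (-2/(35*(5 - 17)))*(-4 + (-4 - 3))² = (-2/35/(-12))*(-4 - 7)² = -2/35*(-1/12)*(-11)² = (1/210)*121 = 121/210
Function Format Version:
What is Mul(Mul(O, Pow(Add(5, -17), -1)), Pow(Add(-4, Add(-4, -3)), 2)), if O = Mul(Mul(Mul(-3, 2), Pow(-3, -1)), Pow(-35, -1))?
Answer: Rational(121, 210) ≈ 0.57619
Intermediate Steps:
O = Rational(-2, 35) (O = Mul(Mul(-6, Rational(-1, 3)), Rational(-1, 35)) = Mul(2, Rational(-1, 35)) = Rational(-2, 35) ≈ -0.057143)
Mul(Mul(O, Pow(Add(5, -17), -1)), Pow(Add(-4, Add(-4, -3)), 2)) = Mul(Mul(Rational(-2, 35), Pow(Add(5, -17), -1)), Pow(Add(-4, Add(-4, -3)), 2)) = Mul(Mul(Rational(-2, 35), Pow(-12, -1)), Pow(Add(-4, -7), 2)) = Mul(Mul(Rational(-2, 35), Rational(-1, 12)), Pow(-11, 2)) = Mul(Rational(1, 210), 121) = Rational(121, 210)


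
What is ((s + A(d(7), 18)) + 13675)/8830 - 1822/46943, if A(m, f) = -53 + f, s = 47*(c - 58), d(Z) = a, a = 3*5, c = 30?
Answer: 281218636/207253345 ≈ 1.3569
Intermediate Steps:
a = 15
d(Z) = 15
s = -1316 (s = 47*(30 - 58) = 47*(-28) = -1316)
((s + A(d(7), 18)) + 13675)/8830 - 1822/46943 = ((-1316 + (-53 + 18)) + 13675)/8830 - 1822/46943 = ((-1316 - 35) + 13675)*(1/8830) - 1822*1/46943 = (-1351 + 13675)*(1/8830) - 1822/46943 = 12324*(1/8830) - 1822/46943 = 6162/4415 - 1822/46943 = 281218636/207253345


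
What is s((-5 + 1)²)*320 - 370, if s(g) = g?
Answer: 4750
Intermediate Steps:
s((-5 + 1)²)*320 - 370 = (-5 + 1)²*320 - 370 = (-4)²*320 - 370 = 16*320 - 370 = 5120 - 370 = 4750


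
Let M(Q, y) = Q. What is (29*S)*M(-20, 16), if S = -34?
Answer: 19720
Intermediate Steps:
(29*S)*M(-20, 16) = (29*(-34))*(-20) = -986*(-20) = 19720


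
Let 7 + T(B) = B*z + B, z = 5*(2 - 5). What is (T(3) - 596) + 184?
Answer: -461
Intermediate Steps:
z = -15 (z = 5*(-3) = -15)
T(B) = -7 - 14*B (T(B) = -7 + (B*(-15) + B) = -7 + (-15*B + B) = -7 - 14*B)
(T(3) - 596) + 184 = ((-7 - 14*3) - 596) + 184 = ((-7 - 42) - 596) + 184 = (-49 - 596) + 184 = -645 + 184 = -461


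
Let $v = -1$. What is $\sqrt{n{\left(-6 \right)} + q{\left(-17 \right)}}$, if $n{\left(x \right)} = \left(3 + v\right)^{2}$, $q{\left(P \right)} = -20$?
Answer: $4 i \approx 4.0 i$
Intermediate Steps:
$n{\left(x \right)} = 4$ ($n{\left(x \right)} = \left(3 - 1\right)^{2} = 2^{2} = 4$)
$\sqrt{n{\left(-6 \right)} + q{\left(-17 \right)}} = \sqrt{4 - 20} = \sqrt{-16} = 4 i$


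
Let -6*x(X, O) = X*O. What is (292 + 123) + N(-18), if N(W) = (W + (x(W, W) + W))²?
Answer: 8515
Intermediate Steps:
x(X, O) = -O*X/6 (x(X, O) = -X*O/6 = -O*X/6)
N(W) = (2*W - W²/6)² (N(W) = (W + (-W*W/6 + W))² = (W + (-W²/6 + W))² = (W + (W - W²/6))² = (2*W - W²/6)²)
(292 + 123) + N(-18) = (292 + 123) + (1/36)*(-18)²*(12 - 1*(-18))² = 415 + (1/36)*324*(12 + 18)² = 415 + (1/36)*324*30² = 415 + (1/36)*324*900 = 415 + 8100 = 8515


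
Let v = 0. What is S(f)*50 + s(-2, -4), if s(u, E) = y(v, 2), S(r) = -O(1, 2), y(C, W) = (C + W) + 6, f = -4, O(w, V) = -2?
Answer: 108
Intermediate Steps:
y(C, W) = 6 + C + W
S(r) = 2 (S(r) = -1*(-2) = 2)
s(u, E) = 8 (s(u, E) = 6 + 0 + 2 = 8)
S(f)*50 + s(-2, -4) = 2*50 + 8 = 100 + 8 = 108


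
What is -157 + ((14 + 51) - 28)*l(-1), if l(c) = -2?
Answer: -231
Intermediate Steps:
-157 + ((14 + 51) - 28)*l(-1) = -157 + ((14 + 51) - 28)*(-2) = -157 + (65 - 28)*(-2) = -157 + 37*(-2) = -157 - 74 = -231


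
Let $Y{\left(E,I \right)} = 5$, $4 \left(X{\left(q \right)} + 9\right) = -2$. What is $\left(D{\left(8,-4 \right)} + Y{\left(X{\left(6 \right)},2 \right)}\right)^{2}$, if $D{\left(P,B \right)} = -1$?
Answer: $16$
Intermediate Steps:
$X{\left(q \right)} = - \frac{19}{2}$ ($X{\left(q \right)} = -9 + \frac{1}{4} \left(-2\right) = -9 - \frac{1}{2} = - \frac{19}{2}$)
$\left(D{\left(8,-4 \right)} + Y{\left(X{\left(6 \right)},2 \right)}\right)^{2} = \left(-1 + 5\right)^{2} = 4^{2} = 16$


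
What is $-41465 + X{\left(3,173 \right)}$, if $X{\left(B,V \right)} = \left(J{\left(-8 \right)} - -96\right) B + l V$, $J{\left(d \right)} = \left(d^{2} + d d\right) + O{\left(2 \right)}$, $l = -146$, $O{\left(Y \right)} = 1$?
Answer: $-66048$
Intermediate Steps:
$J{\left(d \right)} = 1 + 2 d^{2}$ ($J{\left(d \right)} = \left(d^{2} + d d\right) + 1 = \left(d^{2} + d^{2}\right) + 1 = 2 d^{2} + 1 = 1 + 2 d^{2}$)
$X{\left(B,V \right)} = - 146 V + 225 B$ ($X{\left(B,V \right)} = \left(\left(1 + 2 \left(-8\right)^{2}\right) - -96\right) B - 146 V = \left(\left(1 + 2 \cdot 64\right) + 96\right) B - 146 V = \left(\left(1 + 128\right) + 96\right) B - 146 V = \left(129 + 96\right) B - 146 V = 225 B - 146 V = - 146 V + 225 B$)
$-41465 + X{\left(3,173 \right)} = -41465 + \left(\left(-146\right) 173 + 225 \cdot 3\right) = -41465 + \left(-25258 + 675\right) = -41465 - 24583 = -66048$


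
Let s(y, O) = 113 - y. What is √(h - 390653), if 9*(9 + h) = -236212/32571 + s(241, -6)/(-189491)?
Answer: I*√14881318961161798410329218/6171911361 ≈ 625.03*I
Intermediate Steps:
h = -544680699245/55547202249 (h = -9 + (-236212/32571 + (113 - 1*241)/(-189491))/9 = -9 + (-236212*1/32571 + (113 - 241)*(-1/189491))/9 = -9 + (-236212/32571 - 128*(-1/189491))/9 = -9 + (-236212/32571 + 128/189491)/9 = -9 + (⅑)*(-44755879004/6171911361) = -9 - 44755879004/55547202249 = -544680699245/55547202249 ≈ -9.8057)
√(h - 390653) = √(-544680699245/55547202249 - 390653) = √(-21700225880877842/55547202249) = I*√14881318961161798410329218/6171911361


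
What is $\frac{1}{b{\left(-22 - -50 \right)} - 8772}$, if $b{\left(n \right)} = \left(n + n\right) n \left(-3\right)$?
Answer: $- \frac{1}{13476} \approx -7.4206 \cdot 10^{-5}$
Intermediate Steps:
$b{\left(n \right)} = - 6 n^{2}$ ($b{\left(n \right)} = 2 n \left(- 3 n\right) = - 6 n^{2}$)
$\frac{1}{b{\left(-22 - -50 \right)} - 8772} = \frac{1}{- 6 \left(-22 - -50\right)^{2} - 8772} = \frac{1}{- 6 \left(-22 + 50\right)^{2} - 8772} = \frac{1}{- 6 \cdot 28^{2} - 8772} = \frac{1}{\left(-6\right) 784 - 8772} = \frac{1}{-4704 - 8772} = \frac{1}{-13476} = - \frac{1}{13476}$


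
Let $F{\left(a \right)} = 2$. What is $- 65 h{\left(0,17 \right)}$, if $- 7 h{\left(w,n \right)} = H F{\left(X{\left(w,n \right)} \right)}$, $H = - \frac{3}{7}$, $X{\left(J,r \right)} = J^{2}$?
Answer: $- \frac{390}{49} \approx -7.9592$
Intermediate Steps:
$H = - \frac{3}{7}$ ($H = \left(-3\right) \frac{1}{7} = - \frac{3}{7} \approx -0.42857$)
$h{\left(w,n \right)} = \frac{6}{49}$ ($h{\left(w,n \right)} = - \frac{\left(- \frac{3}{7}\right) 2}{7} = \left(- \frac{1}{7}\right) \left(- \frac{6}{7}\right) = \frac{6}{49}$)
$- 65 h{\left(0,17 \right)} = \left(-65\right) \frac{6}{49} = - \frac{390}{49}$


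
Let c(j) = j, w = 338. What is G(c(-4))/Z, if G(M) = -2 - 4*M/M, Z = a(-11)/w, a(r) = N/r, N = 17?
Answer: 22308/17 ≈ 1312.2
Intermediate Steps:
a(r) = 17/r
Z = -17/3718 (Z = (17/(-11))/338 = (17*(-1/11))*(1/338) = -17/11*1/338 = -17/3718 ≈ -0.0045723)
G(M) = -6 (G(M) = -2 - 4*1 = -2 - 4 = -6)
G(c(-4))/Z = -6/(-17/3718) = -6*(-3718/17) = 22308/17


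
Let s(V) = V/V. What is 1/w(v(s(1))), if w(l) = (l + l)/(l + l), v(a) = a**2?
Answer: 1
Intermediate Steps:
s(V) = 1
w(l) = 1 (w(l) = (2*l)/((2*l)) = (2*l)*(1/(2*l)) = 1)
1/w(v(s(1))) = 1/1 = 1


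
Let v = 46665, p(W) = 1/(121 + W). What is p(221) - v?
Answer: -15959429/342 ≈ -46665.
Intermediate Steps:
p(221) - v = 1/(121 + 221) - 1*46665 = 1/342 - 46665 = -15959429/342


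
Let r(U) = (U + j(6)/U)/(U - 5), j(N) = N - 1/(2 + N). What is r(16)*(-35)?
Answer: -73325/1408 ≈ -52.077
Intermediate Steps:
r(U) = (U + 47/(8*U))/(-5 + U) (r(U) = (U + ((-1 + 6² + 2*6)/(2 + 6))/U)/(U - 5) = (U + ((-1 + 36 + 12)/8)/U)/(-5 + U) = (U + ((⅛)*47)/U)/(-5 + U) = (U + 47/(8*U))/(-5 + U))
r(16)*(-35) = ((47/8 + 16²)/(16*(-5 + 16)))*(-35) = ((1/16)*(47/8 + 256)/11)*(-35) = ((1/16)*(1/11)*(2095/8))*(-35) = (2095/1408)*(-35) = -73325/1408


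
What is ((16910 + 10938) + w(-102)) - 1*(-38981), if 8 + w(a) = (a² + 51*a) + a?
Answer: 71921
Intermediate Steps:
w(a) = -8 + a² + 52*a (w(a) = -8 + ((a² + 51*a) + a) = -8 + (a² + 52*a) = -8 + a² + 52*a)
((16910 + 10938) + w(-102)) - 1*(-38981) = ((16910 + 10938) + (-8 + (-102)² + 52*(-102))) - 1*(-38981) = (27848 + (-8 + 10404 - 5304)) + 38981 = (27848 + 5092) + 38981 = 32940 + 38981 = 71921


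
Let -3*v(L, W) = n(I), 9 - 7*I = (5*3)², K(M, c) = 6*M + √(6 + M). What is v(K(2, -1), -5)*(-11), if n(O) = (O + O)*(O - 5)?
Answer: 397584/49 ≈ 8114.0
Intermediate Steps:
K(M, c) = √(6 + M) + 6*M
I = -216/7 (I = 9/7 - (5*3)²/7 = 9/7 - ⅐*15² = 9/7 - ⅐*225 = 9/7 - 225/7 = -216/7 ≈ -30.857)
n(O) = 2*O*(-5 + O) (n(O) = (2*O)*(-5 + O) = 2*O*(-5 + O))
v(L, W) = -36144/49 (v(L, W) = -2*(-216)*(-5 - 216/7)/(3*7) = -2*(-216)*(-251)/(3*7*7) = -⅓*108432/49 = -36144/49)
v(K(2, -1), -5)*(-11) = -36144/49*(-11) = 397584/49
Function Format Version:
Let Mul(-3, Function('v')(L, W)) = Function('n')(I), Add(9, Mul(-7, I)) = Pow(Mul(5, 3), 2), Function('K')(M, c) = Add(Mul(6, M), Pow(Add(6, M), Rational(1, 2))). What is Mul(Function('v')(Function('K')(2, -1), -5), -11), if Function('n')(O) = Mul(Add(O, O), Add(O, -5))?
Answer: Rational(397584, 49) ≈ 8114.0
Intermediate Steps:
Function('K')(M, c) = Add(Pow(Add(6, M), Rational(1, 2)), Mul(6, M))
I = Rational(-216, 7) (I = Add(Rational(9, 7), Mul(Rational(-1, 7), Pow(Mul(5, 3), 2))) = Add(Rational(9, 7), Mul(Rational(-1, 7), Pow(15, 2))) = Add(Rational(9, 7), Mul(Rational(-1, 7), 225)) = Add(Rational(9, 7), Rational(-225, 7)) = Rational(-216, 7) ≈ -30.857)
Function('n')(O) = Mul(2, O, Add(-5, O)) (Function('n')(O) = Mul(Mul(2, O), Add(-5, O)) = Mul(2, O, Add(-5, O)))
Function('v')(L, W) = Rational(-36144, 49) (Function('v')(L, W) = Mul(Rational(-1, 3), Mul(2, Rational(-216, 7), Add(-5, Rational(-216, 7)))) = Mul(Rational(-1, 3), Mul(2, Rational(-216, 7), Rational(-251, 7))) = Mul(Rational(-1, 3), Rational(108432, 49)) = Rational(-36144, 49))
Mul(Function('v')(Function('K')(2, -1), -5), -11) = Mul(Rational(-36144, 49), -11) = Rational(397584, 49)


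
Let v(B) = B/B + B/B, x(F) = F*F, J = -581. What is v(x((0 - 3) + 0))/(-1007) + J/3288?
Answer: -591643/3311016 ≈ -0.17869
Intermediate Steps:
x(F) = F²
v(B) = 2 (v(B) = 1 + 1 = 2)
v(x((0 - 3) + 0))/(-1007) + J/3288 = 2/(-1007) - 581/3288 = 2*(-1/1007) - 581*1/3288 = -2/1007 - 581/3288 = -591643/3311016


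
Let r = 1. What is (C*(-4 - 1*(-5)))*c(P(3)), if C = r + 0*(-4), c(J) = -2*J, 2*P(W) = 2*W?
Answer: -6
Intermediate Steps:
P(W) = W (P(W) = (2*W)/2 = W)
C = 1 (C = 1 + 0*(-4) = 1 + 0 = 1)
(C*(-4 - 1*(-5)))*c(P(3)) = (1*(-4 - 1*(-5)))*(-2*3) = (1*(-4 + 5))*(-6) = (1*1)*(-6) = 1*(-6) = -6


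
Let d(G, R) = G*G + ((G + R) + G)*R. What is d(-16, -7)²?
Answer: 279841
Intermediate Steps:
d(G, R) = G² + R*(R + 2*G) (d(G, R) = G² + (R + 2*G)*R = G² + R*(R + 2*G))
d(-16, -7)² = ((-16)² + (-7)² + 2*(-16)*(-7))² = (256 + 49 + 224)² = 529² = 279841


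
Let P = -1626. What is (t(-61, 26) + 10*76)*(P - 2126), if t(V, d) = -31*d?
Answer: 172592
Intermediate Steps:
(t(-61, 26) + 10*76)*(P - 2126) = (-31*26 + 10*76)*(-1626 - 2126) = (-806 + 760)*(-3752) = -46*(-3752) = 172592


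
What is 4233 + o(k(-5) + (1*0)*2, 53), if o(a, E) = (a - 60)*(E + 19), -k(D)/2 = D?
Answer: 633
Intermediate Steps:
k(D) = -2*D
o(a, E) = (-60 + a)*(19 + E)
4233 + o(k(-5) + (1*0)*2, 53) = 4233 + (-1140 - 60*53 + 19*(-2*(-5) + (1*0)*2) + 53*(-2*(-5) + (1*0)*2)) = 4233 + (-1140 - 3180 + 19*(10 + 0*2) + 53*(10 + 0*2)) = 4233 + (-1140 - 3180 + 19*(10 + 0) + 53*(10 + 0)) = 4233 + (-1140 - 3180 + 19*10 + 53*10) = 4233 + (-1140 - 3180 + 190 + 530) = 4233 - 3600 = 633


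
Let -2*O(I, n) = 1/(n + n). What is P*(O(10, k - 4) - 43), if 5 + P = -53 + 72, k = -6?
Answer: -12033/20 ≈ -601.65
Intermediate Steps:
O(I, n) = -1/(4*n) (O(I, n) = -1/(2*(n + n)) = -1/(2*n)/2 = -1/(4*n))
P = 14 (P = -5 + (-53 + 72) = -5 + 19 = 14)
P*(O(10, k - 4) - 43) = 14*(-1/(4*(-6 - 4)) - 43) = 14*(-1/4/(-10) - 43) = 14*(-1/4*(-1/10) - 43) = 14*(1/40 - 43) = 14*(-1719/40) = -12033/20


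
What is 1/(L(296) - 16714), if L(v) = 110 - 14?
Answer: -1/16618 ≈ -6.0176e-5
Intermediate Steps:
L(v) = 96
1/(L(296) - 16714) = 1/(96 - 16714) = 1/(-16618) = -1/16618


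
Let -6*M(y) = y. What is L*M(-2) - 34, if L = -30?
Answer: -44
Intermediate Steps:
M(y) = -y/6
L*M(-2) - 34 = -(-5)*(-2) - 34 = -30*1/3 - 34 = -10 - 34 = -44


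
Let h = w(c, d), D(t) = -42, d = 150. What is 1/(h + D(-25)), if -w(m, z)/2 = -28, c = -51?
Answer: 1/14 ≈ 0.071429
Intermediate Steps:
w(m, z) = 56 (w(m, z) = -2*(-28) = 56)
h = 56
1/(h + D(-25)) = 1/(56 - 42) = 1/14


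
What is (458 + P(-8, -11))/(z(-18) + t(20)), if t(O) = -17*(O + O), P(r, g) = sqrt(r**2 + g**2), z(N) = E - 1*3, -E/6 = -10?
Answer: -458/623 - sqrt(185)/623 ≈ -0.75698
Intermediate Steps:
E = 60 (E = -6*(-10) = 60)
z(N) = 57 (z(N) = 60 - 1*3 = 60 - 3 = 57)
P(r, g) = sqrt(g**2 + r**2)
t(O) = -34*O
(458 + P(-8, -11))/(z(-18) + t(20)) = (458 + sqrt((-11)**2 + (-8)**2))/(57 - 34*20) = (458 + sqrt(121 + 64))/(57 - 680) = (458 + sqrt(185))/(-623) = (458 + sqrt(185))*(-1/623) = -458/623 - sqrt(185)/623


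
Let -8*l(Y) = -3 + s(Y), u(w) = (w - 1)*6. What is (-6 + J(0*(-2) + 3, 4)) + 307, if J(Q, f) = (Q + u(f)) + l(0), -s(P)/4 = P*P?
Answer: 2579/8 ≈ 322.38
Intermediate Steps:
u(w) = -6 + 6*w (u(w) = (-1 + w)*6 = -6 + 6*w)
s(P) = -4*P**2 (s(P) = -4*P*P = -4*P**2)
l(Y) = 3/8 + Y**2/2 (l(Y) = -(-3 - 4*Y**2)/8 = 3/8 + Y**2/2)
J(Q, f) = -45/8 + Q + 6*f (J(Q, f) = (Q + (-6 + 6*f)) + (3/8 + (1/2)*0**2) = (-6 + Q + 6*f) + (3/8 + (1/2)*0) = (-6 + Q + 6*f) + (3/8 + 0) = (-6 + Q + 6*f) + 3/8 = -45/8 + Q + 6*f)
(-6 + J(0*(-2) + 3, 4)) + 307 = (-6 + (-45/8 + (0*(-2) + 3) + 6*4)) + 307 = (-6 + (-45/8 + (0 + 3) + 24)) + 307 = (-6 + (-45/8 + 3 + 24)) + 307 = (-6 + 171/8) + 307 = 123/8 + 307 = 2579/8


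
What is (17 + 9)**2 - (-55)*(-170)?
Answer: -8674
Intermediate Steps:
(17 + 9)**2 - (-55)*(-170) = 26**2 - 1*9350 = 676 - 9350 = -8674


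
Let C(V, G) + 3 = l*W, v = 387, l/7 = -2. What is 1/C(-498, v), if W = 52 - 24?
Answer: -1/395 ≈ -0.0025316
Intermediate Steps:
l = -14 (l = 7*(-2) = -14)
W = 28
C(V, G) = -395 (C(V, G) = -3 - 14*28 = -3 - 392 = -395)
1/C(-498, v) = 1/(-395) = -1/395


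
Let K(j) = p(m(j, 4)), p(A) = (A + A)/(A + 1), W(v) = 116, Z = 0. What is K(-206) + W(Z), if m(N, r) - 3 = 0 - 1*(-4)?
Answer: 471/4 ≈ 117.75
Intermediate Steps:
m(N, r) = 7 (m(N, r) = 3 + (0 - 1*(-4)) = 3 + (0 + 4) = 3 + 4 = 7)
p(A) = 2*A/(1 + A) (p(A) = (2*A)/(1 + A) = 2*A/(1 + A))
K(j) = 7/4 (K(j) = 2*7/(1 + 7) = 2*7/8 = 2*7*(⅛) = 7/4)
K(-206) + W(Z) = 7/4 + 116 = 471/4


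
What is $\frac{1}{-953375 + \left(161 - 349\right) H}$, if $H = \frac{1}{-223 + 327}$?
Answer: $- \frac{26}{24787797} \approx -1.0489 \cdot 10^{-6}$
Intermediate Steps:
$H = \frac{1}{104} \approx 0.0096154$
$\frac{1}{-953375 + \left(161 - 349\right) H} = \frac{1}{-953375 + \left(161 - 349\right) \frac{1}{104}} = \frac{1}{-953375 - \frac{47}{26}} = \frac{1}{- \frac{24787797}{26}} = - \frac{26}{24787797}$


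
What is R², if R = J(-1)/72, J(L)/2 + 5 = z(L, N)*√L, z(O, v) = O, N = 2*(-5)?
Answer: (5 + I)²/1296 ≈ 0.018519 + 0.0077161*I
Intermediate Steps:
N = -10
J(L) = -10 + 2*L^(3/2) (J(L) = -10 + 2*(L*√L) = -10 + 2*L^(3/2))
R = -5/36 - I/36 (R = (-10 + 2*(-1)^(3/2))/72 = (-10 + 2*(-I))*(1/72) = (-10 - 2*I)*(1/72) = -5/36 - I/36 ≈ -0.13889 - 0.027778*I)
R² = (-5/36 - I/36)²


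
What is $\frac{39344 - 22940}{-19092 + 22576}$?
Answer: $\frac{4101}{871} \approx 4.7084$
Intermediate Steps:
$\frac{39344 - 22940}{-19092 + 22576} = \frac{16404}{3484} = 16404 \cdot \frac{1}{3484} = \frac{4101}{871}$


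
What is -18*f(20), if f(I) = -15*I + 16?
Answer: 5112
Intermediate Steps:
f(I) = 16 - 15*I
-18*f(20) = -18*(16 - 15*20) = -18*(16 - 300) = -18*(-284) = 5112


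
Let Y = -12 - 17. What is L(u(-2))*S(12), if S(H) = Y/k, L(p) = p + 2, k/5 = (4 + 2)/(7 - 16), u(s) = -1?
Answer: 87/10 ≈ 8.7000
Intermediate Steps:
k = -10/3 (k = 5*((4 + 2)/(7 - 16)) = 5*(6/(-9)) = 5*(6*(-1/9)) = 5*(-2/3) = -10/3 ≈ -3.3333)
L(p) = 2 + p
Y = -29
S(H) = 87/10 (S(H) = -29/(-10/3) = -29*(-3/10) = 87/10)
L(u(-2))*S(12) = (2 - 1)*(87/10) = 1*(87/10) = 87/10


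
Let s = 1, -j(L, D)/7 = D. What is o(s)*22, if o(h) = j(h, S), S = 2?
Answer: -308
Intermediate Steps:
j(L, D) = -7*D
o(h) = -14 (o(h) = -7*2 = -14)
o(s)*22 = -14*22 = -308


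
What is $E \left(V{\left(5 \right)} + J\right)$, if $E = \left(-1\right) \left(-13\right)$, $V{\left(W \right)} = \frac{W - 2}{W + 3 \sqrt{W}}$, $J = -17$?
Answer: $- \frac{923}{4} + \frac{117 \sqrt{5}}{20} \approx -217.67$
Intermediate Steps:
$V{\left(W \right)} = \frac{-2 + W}{W + 3 \sqrt{W}}$ ($V{\left(W \right)} = \frac{W - 2}{W + 3 \sqrt{W}} = \frac{-2 + W}{W + 3 \sqrt{W}}$)
$E = 13$
$E \left(V{\left(5 \right)} + J\right) = 13 \left(\frac{-2 + 5}{5 + 3 \sqrt{5}} - 17\right) = 13 \left(\frac{1}{5 + 3 \sqrt{5}} \cdot 3 - 17\right) = 13 \left(\frac{3}{5 + 3 \sqrt{5}} - 17\right) = 13 \left(-17 + \frac{3}{5 + 3 \sqrt{5}}\right) = -221 + \frac{39}{5 + 3 \sqrt{5}}$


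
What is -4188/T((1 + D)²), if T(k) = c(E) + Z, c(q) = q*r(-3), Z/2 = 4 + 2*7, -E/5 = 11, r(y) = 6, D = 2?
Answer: 698/49 ≈ 14.245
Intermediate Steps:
E = -55 (E = -5*11 = -55)
Z = 36 (Z = 2*(4 + 2*7) = 2*(4 + 14) = 2*18 = 36)
c(q) = 6*q (c(q) = q*6 = 6*q)
T(k) = -294 (T(k) = 6*(-55) + 36 = -330 + 36 = -294)
-4188/T((1 + D)²) = -4188/(-294) = -4188*(-1/294) = 698/49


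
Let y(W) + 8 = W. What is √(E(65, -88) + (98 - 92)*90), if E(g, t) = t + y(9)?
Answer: √453 ≈ 21.284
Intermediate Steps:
y(W) = -8 + W
E(g, t) = 1 + t (E(g, t) = t + (-8 + 9) = t + 1 = 1 + t)
√(E(65, -88) + (98 - 92)*90) = √((1 - 88) + (98 - 92)*90) = √(-87 + 6*90) = √(-87 + 540) = √453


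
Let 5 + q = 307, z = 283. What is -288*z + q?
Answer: -81202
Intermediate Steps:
q = 302 (q = -5 + 307 = 302)
-288*z + q = -288*283 + 302 = -81504 + 302 = -81202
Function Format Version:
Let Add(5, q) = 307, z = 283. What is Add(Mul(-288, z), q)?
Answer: -81202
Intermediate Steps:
q = 302 (q = Add(-5, 307) = 302)
Add(Mul(-288, z), q) = Add(Mul(-288, 283), 302) = Add(-81504, 302) = -81202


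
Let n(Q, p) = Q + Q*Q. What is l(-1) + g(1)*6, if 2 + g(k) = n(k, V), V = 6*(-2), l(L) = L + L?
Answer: -2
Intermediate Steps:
l(L) = 2*L
V = -12
n(Q, p) = Q + Q²
g(k) = -2 + k*(1 + k)
l(-1) + g(1)*6 = 2*(-1) + (-2 + 1*(1 + 1))*6 = -2 + (-2 + 1*2)*6 = -2 + (-2 + 2)*6 = -2 + 0*6 = -2 + 0 = -2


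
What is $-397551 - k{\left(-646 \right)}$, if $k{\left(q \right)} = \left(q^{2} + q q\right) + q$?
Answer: $-1231537$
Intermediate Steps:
$k{\left(q \right)} = q + 2 q^{2}$ ($k{\left(q \right)} = \left(q^{2} + q^{2}\right) + q = 2 q^{2} + q = q + 2 q^{2}$)
$-397551 - k{\left(-646 \right)} = -397551 - - 646 \left(1 + 2 \left(-646\right)\right) = -397551 - - 646 \left(1 - 1292\right) = -397551 - \left(-646\right) \left(-1291\right) = -397551 - 833986 = -1231537$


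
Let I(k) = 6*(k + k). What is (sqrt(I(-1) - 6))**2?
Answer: -18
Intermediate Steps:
I(k) = 12*k (I(k) = 6*(2*k) = 12*k)
(sqrt(I(-1) - 6))**2 = (sqrt(12*(-1) - 6))**2 = (sqrt(-12 - 6))**2 = (sqrt(-18))**2 = (3*I*sqrt(2))**2 = -18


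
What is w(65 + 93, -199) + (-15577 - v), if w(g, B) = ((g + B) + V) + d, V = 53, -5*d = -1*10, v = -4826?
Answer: -10737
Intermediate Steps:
d = 2 (d = -(-1)*10/5 = -⅕*(-10) = 2)
w(g, B) = 55 + B + g (w(g, B) = ((g + B) + 53) + 2 = ((B + g) + 53) + 2 = (53 + B + g) + 2 = 55 + B + g)
w(65 + 93, -199) + (-15577 - v) = (55 - 199 + (65 + 93)) + (-15577 - 1*(-4826)) = (55 - 199 + 158) + (-15577 + 4826) = 14 - 10751 = -10737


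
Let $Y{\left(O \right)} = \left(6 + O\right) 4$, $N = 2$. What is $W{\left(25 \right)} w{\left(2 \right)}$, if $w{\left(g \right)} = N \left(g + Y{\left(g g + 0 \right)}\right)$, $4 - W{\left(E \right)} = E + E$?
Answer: $-3864$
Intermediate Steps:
$W{\left(E \right)} = 4 - 2 E$ ($W{\left(E \right)} = 4 - \left(E + E\right) = 4 - 2 E$)
$Y{\left(O \right)} = 24 + 4 O$
$w{\left(g \right)} = 48 + 2 g + 8 g^{2}$ ($w{\left(g \right)} = 2 \left(g + \left(24 + 4 \left(g g + 0\right)\right)\right) = 2 \left(g + \left(24 + 4 \left(g^{2} + 0\right)\right)\right) = 2 \left(g + \left(24 + 4 g^{2}\right)\right) = 2 \left(24 + g + 4 g^{2}\right) = 48 + 2 g + 8 g^{2}$)
$W{\left(25 \right)} w{\left(2 \right)} = \left(4 - 50\right) \left(48 + 2 \cdot 2 + 8 \cdot 2^{2}\right) = \left(4 - 50\right) \left(48 + 4 + 8 \cdot 4\right) = - 46 \left(48 + 4 + 32\right) = \left(-46\right) 84 = -3864$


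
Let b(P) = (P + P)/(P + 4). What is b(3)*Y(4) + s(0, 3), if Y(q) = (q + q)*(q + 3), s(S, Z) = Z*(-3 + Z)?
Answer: 48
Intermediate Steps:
b(P) = 2*P/(4 + P) (b(P) = (2*P)/(4 + P) = 2*P/(4 + P))
Y(q) = 2*q*(3 + q) (Y(q) = (2*q)*(3 + q) = 2*q*(3 + q))
b(3)*Y(4) + s(0, 3) = (2*3/(4 + 3))*(2*4*(3 + 4)) + 3*(-3 + 3) = (2*3/7)*(2*4*7) + 3*0 = (2*3*(⅐))*56 + 0 = (6/7)*56 + 0 = 48 + 0 = 48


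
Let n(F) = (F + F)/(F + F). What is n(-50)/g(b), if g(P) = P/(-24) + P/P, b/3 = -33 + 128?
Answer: -8/87 ≈ -0.091954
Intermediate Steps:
b = 285 (b = 3*(-33 + 128) = 3*95 = 285)
n(F) = 1 (n(F) = (2*F)/((2*F)) = (2*F)*(1/(2*F)) = 1)
g(P) = 1 - P/24 (g(P) = P*(-1/24) + 1 = -P/24 + 1 = 1 - P/24)
n(-50)/g(b) = 1/(1 - 1/24*285) = 1/(1 - 95/8) = 1/(-87/8) = 1*(-8/87) = -8/87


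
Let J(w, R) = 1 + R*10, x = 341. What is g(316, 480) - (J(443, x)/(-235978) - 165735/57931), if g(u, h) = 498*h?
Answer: 3267821647879191/13670441518 ≈ 2.3904e+5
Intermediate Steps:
J(w, R) = 1 + 10*R
g(316, 480) - (J(443, x)/(-235978) - 165735/57931) = 498*480 - ((1 + 10*341)/(-235978) - 165735/57931) = 239040 - ((1 + 3410)*(-1/235978) - 165735*1/57931) = 239040 - (3411*(-1/235978) - 165735/57931) = 239040 - (-3411/235978 - 165735/57931) = 239040 - 1*(-39307416471/13670441518) = 239040 + 39307416471/13670441518 = 3267821647879191/13670441518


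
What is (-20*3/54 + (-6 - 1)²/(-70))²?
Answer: 26569/8100 ≈ 3.2801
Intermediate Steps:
(-20*3/54 + (-6 - 1)²/(-70))² = (-60*1/54 + (-7)²*(-1/70))² = (-10/9 + 49*(-1/70))² = (-10/9 - 7/10)² = (-163/90)² = 26569/8100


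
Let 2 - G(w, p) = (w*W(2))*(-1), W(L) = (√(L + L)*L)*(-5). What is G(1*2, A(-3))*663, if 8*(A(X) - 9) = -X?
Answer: -25194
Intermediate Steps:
W(L) = -5*√2*L^(3/2) (W(L) = (√(2*L)*L)*(-5) = ((√2*√L)*L)*(-5) = (√2*L^(3/2))*(-5) = -5*√2*L^(3/2))
A(X) = 9 - X/8 (A(X) = 9 + (-X)/8 = 9 - X/8)
G(w, p) = 2 - 20*w (G(w, p) = 2 - w*(-5*√2*2^(3/2))*(-1) = 2 - w*(-5*√2*2*√2)*(-1) = 2 - w*(-20)*(-1) = 2 - (-20*w)*(-1) = 2 - 20*w)
G(1*2, A(-3))*663 = (2 - 20*2)*663 = (2 - 40)*663 = -38*663 = -25194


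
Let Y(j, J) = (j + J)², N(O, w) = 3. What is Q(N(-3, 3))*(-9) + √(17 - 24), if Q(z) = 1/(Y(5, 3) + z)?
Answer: -9/67 + I*√7 ≈ -0.13433 + 2.6458*I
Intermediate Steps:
Y(j, J) = (J + j)²
Q(z) = 1/(64 + z) (Q(z) = 1/((3 + 5)² + z) = 1/(8² + z) = 1/(64 + z))
Q(N(-3, 3))*(-9) + √(17 - 24) = -9/(64 + 3) + √(17 - 24) = -9/67 + √(-7) = (1/67)*(-9) + I*√7 = -9/67 + I*√7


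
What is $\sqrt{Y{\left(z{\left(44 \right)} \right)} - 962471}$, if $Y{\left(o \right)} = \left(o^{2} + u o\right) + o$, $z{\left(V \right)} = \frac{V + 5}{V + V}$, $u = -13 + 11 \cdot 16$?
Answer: $\frac{i \sqrt{7452665855}}{88} \approx 981.01 i$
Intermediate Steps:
$u = 163$ ($u = -13 + 176 = 163$)
$z{\left(V \right)} = \frac{5 + V}{2 V}$
$Y{\left(o \right)} = o^{2} + 164 o$ ($Y{\left(o \right)} = \left(o^{2} + 163 o\right) + o = o^{2} + 164 o$)
$\sqrt{Y{\left(z{\left(44 \right)} \right)} - 962471} = \sqrt{\frac{5 + 44}{2 \cdot 44} \left(164 + \frac{5 + 44}{2 \cdot 44}\right) - 962471} = \sqrt{\frac{1}{2} \cdot \frac{1}{44} \cdot 49 \left(164 + \frac{1}{2} \cdot \frac{1}{44} \cdot 49\right) - 962471} = \sqrt{\frac{49 \left(164 + \frac{49}{88}\right)}{88} - 962471} = \sqrt{\frac{49}{88} \cdot \frac{14481}{88} - 962471} = \sqrt{\frac{709569}{7744} - 962471} = \sqrt{- \frac{7452665855}{7744}} = \frac{i \sqrt{7452665855}}{88}$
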